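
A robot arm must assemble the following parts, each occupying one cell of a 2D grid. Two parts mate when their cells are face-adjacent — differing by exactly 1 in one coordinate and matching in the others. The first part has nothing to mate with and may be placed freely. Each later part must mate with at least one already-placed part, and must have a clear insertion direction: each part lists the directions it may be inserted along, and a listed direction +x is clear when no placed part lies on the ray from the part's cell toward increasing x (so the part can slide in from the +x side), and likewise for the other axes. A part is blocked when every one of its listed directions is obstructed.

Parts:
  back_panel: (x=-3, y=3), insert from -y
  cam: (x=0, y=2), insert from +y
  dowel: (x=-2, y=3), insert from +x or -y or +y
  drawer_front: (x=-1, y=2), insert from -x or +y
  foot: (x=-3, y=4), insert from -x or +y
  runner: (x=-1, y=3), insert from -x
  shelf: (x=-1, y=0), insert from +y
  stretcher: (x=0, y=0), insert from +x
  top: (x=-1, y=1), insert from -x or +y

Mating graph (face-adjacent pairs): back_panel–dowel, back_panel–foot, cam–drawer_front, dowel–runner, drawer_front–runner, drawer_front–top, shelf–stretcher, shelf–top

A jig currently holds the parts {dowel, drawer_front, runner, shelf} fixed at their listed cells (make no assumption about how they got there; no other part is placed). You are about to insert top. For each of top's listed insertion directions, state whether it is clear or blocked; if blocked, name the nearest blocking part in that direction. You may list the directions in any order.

-x: ray from top(-1, 1) has no placed part ⇒ clear
+y: nearest on ray is drawer_front@(-1, 2) ⇒ blocked

+y: blocked by drawer_front; -x: clear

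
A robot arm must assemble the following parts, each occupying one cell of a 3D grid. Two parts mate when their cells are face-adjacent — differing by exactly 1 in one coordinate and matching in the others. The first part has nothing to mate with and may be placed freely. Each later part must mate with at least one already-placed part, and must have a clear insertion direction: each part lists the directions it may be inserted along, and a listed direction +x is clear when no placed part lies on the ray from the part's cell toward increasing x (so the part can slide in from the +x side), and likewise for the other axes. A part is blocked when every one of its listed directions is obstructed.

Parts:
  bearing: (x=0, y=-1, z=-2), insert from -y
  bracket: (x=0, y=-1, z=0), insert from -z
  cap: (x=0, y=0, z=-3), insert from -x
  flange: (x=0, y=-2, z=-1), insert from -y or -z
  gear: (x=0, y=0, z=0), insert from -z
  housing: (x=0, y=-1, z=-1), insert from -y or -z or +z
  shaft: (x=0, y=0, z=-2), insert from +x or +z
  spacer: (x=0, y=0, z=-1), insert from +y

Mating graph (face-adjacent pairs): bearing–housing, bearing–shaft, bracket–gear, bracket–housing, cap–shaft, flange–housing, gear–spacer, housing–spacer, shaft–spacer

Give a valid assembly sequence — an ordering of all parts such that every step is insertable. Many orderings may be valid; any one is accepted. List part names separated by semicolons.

gear; bracket; spacer; shaft; bearing; cap; housing; flange

1. gear@(0, 0, 0) [-z clear] — {gear}
2. bracket@(0, -1, 0) [-z clear] — {bracket, gear}
3. spacer@(0, 0, -1) [+y clear] — {bracket, gear, spacer}
4. shaft@(0, 0, -2) [+x clear] — {bracket, gear, shaft, spacer}
5. bearing@(0, -1, -2) [-y clear] — {bearing, bracket, gear, shaft, spacer}
6. cap@(0, 0, -3) [-x clear] — {bearing, bracket, cap, gear, shaft, spacer}
7. housing@(0, -1, -1) [-y clear] — {bearing, bracket, cap, gear, housing, shaft, spacer}
8. flange@(0, -2, -1) [-y clear] — {bearing, bracket, cap, flange, gear, housing, shaft, spacer}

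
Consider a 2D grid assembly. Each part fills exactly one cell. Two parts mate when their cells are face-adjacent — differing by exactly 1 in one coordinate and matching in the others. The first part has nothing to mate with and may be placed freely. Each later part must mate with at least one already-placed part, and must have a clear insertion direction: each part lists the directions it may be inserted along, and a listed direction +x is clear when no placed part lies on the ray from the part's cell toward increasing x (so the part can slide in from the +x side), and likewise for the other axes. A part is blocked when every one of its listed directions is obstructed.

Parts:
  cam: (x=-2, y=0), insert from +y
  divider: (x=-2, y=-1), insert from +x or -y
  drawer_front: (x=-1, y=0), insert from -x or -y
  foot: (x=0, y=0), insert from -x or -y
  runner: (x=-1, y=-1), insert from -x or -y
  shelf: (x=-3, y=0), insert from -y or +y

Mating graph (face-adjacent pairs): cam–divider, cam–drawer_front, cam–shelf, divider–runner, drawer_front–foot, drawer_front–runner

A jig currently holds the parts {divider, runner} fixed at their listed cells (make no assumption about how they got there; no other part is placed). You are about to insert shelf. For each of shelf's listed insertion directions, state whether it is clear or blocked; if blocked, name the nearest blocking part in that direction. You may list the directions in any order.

+y: clear; -y: clear

-y: ray from shelf(-3, 0) has no placed part ⇒ clear
+y: ray from shelf(-3, 0) has no placed part ⇒ clear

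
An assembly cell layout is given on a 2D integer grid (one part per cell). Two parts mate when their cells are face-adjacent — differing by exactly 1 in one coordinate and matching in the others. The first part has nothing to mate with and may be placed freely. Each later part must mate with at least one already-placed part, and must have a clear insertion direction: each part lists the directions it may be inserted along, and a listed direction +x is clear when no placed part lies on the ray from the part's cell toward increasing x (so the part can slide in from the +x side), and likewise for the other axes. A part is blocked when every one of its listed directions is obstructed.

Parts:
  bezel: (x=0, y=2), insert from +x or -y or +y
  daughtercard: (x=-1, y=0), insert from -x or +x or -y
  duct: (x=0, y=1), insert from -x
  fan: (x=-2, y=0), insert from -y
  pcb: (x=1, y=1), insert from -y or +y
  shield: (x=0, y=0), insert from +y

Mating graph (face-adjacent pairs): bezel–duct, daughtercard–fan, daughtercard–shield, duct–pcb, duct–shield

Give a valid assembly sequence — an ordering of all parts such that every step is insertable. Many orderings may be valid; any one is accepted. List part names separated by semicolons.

1. fan@(-2, 0) [-y clear] — {fan}
2. daughtercard@(-1, 0) [+x clear] — {daughtercard, fan}
3. shield@(0, 0) [+y clear] — {daughtercard, fan, shield}
4. duct@(0, 1) [-x clear] — {daughtercard, duct, fan, shield}
5. pcb@(1, 1) [-y clear] — {daughtercard, duct, fan, pcb, shield}
6. bezel@(0, 2) [+x clear] — {bezel, daughtercard, duct, fan, pcb, shield}

fan; daughtercard; shield; duct; pcb; bezel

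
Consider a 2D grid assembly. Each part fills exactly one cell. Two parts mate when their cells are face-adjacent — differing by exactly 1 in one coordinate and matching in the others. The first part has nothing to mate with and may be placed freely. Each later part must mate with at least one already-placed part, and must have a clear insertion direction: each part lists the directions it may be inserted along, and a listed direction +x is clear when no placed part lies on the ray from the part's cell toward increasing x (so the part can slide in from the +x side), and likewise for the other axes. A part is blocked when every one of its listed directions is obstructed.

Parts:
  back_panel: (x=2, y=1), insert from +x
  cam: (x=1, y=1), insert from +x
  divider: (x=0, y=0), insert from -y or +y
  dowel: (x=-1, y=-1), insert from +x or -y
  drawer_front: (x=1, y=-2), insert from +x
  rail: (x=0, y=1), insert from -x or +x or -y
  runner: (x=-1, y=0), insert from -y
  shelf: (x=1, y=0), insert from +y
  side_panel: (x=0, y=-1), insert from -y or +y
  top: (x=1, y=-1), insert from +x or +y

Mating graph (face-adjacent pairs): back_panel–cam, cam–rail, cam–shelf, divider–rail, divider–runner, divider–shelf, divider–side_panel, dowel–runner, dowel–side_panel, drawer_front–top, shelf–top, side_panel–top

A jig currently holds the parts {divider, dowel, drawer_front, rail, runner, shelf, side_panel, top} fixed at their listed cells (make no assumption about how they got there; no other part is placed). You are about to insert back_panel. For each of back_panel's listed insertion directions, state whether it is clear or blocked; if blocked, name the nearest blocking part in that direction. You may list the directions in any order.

+x: clear

+x: ray from back_panel(2, 1) has no placed part ⇒ clear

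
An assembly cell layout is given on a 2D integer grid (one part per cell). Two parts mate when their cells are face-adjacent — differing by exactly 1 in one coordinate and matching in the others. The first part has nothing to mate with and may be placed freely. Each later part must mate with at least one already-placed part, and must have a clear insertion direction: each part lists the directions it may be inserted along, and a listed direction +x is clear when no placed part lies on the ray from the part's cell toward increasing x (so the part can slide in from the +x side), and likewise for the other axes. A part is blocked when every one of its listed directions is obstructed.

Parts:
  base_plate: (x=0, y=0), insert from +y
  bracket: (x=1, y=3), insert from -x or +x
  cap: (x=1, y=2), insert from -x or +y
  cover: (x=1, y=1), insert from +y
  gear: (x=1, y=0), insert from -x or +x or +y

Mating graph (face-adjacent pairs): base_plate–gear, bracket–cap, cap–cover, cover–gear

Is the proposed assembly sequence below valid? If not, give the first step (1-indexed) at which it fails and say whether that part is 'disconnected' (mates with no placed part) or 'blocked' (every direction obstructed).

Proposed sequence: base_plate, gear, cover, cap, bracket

1. base_plate@(0, 0) [+y clear] — {base_plate}
2. gear@(1, 0) [+x clear] — {base_plate, gear}
3. cover@(1, 1) [+y clear] — {base_plate, cover, gear}
4. cap@(1, 2) [-x clear] — {base_plate, cap, cover, gear}
5. bracket@(1, 3) [-x clear] — {base_plate, bracket, cap, cover, gear}

Valid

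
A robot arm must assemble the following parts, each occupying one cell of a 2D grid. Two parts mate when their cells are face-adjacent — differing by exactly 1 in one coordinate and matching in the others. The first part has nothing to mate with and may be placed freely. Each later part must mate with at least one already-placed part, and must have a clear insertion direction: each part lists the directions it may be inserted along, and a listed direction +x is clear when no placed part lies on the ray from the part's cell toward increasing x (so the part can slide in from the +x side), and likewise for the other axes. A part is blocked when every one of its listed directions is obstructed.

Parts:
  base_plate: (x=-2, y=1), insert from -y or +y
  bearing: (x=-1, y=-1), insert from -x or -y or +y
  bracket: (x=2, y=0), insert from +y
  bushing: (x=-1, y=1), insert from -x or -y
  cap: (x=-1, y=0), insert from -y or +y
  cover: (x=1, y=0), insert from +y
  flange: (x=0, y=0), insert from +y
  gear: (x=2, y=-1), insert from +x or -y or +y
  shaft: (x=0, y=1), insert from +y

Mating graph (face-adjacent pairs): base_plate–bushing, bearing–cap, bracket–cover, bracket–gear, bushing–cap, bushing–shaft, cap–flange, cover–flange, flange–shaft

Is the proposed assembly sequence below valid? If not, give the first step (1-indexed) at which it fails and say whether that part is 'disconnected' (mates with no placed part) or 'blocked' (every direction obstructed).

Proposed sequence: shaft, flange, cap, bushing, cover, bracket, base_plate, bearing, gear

1. shaft@(0, 1) [+y clear] — {shaft}
2. flange@(0, 0) — +y all obstructed ⇒ blocked

Invalid at step 2 (blocked)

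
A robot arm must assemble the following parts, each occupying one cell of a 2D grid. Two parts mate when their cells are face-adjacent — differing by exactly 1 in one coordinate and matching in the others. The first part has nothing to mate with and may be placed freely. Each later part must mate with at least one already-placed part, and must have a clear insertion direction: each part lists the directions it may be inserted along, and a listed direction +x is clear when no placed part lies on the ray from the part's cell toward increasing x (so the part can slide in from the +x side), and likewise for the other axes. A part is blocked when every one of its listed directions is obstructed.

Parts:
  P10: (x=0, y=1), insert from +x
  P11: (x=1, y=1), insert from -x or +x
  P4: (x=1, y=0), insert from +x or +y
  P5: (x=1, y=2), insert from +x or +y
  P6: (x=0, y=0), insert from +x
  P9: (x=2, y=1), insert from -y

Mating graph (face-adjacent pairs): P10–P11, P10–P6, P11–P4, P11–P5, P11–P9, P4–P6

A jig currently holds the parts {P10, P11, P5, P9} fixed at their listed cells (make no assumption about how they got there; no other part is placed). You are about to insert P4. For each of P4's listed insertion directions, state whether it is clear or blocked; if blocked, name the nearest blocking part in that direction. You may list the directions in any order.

+x: ray from P4(1, 0) has no placed part ⇒ clear
+y: nearest on ray is P11@(1, 1) ⇒ blocked

+x: clear; +y: blocked by P11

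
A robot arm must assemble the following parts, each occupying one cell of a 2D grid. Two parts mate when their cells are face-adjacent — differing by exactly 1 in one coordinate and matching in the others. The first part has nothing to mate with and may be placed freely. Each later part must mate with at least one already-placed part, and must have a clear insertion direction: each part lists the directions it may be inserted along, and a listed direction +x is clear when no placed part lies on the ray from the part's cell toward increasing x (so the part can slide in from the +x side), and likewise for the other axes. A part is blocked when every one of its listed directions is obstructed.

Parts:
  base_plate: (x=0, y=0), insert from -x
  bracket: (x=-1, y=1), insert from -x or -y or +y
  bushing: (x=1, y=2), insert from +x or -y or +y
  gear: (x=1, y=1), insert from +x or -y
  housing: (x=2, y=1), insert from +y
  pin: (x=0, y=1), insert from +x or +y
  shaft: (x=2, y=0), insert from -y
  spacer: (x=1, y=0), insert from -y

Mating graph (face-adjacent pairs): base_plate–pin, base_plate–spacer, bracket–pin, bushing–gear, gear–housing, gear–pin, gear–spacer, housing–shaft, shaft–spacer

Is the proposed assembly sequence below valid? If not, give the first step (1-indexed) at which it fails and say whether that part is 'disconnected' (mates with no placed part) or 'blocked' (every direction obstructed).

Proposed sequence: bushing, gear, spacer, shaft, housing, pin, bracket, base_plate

Valid

1. bushing@(1, 2) [+x clear] — {bushing}
2. gear@(1, 1) [+x clear] — {bushing, gear}
3. spacer@(1, 0) [-y clear] — {bushing, gear, spacer}
4. shaft@(2, 0) [-y clear] — {bushing, gear, shaft, spacer}
5. housing@(2, 1) [+y clear] — {bushing, gear, housing, shaft, spacer}
6. pin@(0, 1) [+y clear] — {bushing, gear, housing, pin, shaft, spacer}
7. bracket@(-1, 1) [-x clear] — {bracket, bushing, gear, housing, pin, shaft, spacer}
8. base_plate@(0, 0) [-x clear] — {base_plate, bracket, bushing, gear, housing, pin, shaft, spacer}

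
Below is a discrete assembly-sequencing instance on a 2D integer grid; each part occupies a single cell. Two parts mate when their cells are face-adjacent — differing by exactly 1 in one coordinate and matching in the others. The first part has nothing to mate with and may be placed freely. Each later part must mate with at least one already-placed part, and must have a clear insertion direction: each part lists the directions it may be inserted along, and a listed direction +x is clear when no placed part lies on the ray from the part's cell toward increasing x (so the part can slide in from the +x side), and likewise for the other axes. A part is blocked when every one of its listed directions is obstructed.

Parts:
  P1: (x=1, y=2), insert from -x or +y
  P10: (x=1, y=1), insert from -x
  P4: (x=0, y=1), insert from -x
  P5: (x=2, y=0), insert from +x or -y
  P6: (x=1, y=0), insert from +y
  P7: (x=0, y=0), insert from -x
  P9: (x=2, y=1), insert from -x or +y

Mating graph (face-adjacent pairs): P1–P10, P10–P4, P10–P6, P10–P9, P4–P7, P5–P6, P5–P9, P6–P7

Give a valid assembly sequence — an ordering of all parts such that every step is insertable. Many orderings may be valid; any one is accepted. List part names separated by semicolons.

1. P9@(2, 1) [-x clear] — {P9}
2. P5@(2, 0) [+x clear] — {P5, P9}
3. P6@(1, 0) [+y clear] — {P5, P6, P9}
4. P10@(1, 1) [-x clear] — {P10, P5, P6, P9}
5. P7@(0, 0) [-x clear] — {P10, P5, P6, P7, P9}
6. P4@(0, 1) [-x clear] — {P10, P4, P5, P6, P7, P9}
7. P1@(1, 2) [-x clear] — {P1, P10, P4, P5, P6, P7, P9}

P9; P5; P6; P10; P7; P4; P1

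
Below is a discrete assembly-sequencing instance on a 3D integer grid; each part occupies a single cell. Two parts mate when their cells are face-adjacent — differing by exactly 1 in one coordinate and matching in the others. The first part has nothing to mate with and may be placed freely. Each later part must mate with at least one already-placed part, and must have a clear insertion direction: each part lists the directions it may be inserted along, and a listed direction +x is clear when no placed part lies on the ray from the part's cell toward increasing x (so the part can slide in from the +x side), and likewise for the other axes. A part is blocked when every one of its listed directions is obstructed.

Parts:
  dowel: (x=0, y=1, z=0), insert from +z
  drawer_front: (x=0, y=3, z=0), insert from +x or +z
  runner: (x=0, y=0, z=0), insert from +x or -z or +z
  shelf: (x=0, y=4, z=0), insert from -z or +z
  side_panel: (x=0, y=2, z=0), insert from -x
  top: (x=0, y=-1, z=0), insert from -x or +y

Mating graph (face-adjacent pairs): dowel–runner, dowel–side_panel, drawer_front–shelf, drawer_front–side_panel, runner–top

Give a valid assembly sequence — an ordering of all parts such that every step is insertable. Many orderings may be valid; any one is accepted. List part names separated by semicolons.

runner; dowel; side_panel; top; drawer_front; shelf

1. runner@(0, 0, 0) [+x clear] — {runner}
2. dowel@(0, 1, 0) [+z clear] — {dowel, runner}
3. side_panel@(0, 2, 0) [-x clear] — {dowel, runner, side_panel}
4. top@(0, -1, 0) [-x clear] — {dowel, runner, side_panel, top}
5. drawer_front@(0, 3, 0) [+x clear] — {dowel, drawer_front, runner, side_panel, top}
6. shelf@(0, 4, 0) [-z clear] — {dowel, drawer_front, runner, shelf, side_panel, top}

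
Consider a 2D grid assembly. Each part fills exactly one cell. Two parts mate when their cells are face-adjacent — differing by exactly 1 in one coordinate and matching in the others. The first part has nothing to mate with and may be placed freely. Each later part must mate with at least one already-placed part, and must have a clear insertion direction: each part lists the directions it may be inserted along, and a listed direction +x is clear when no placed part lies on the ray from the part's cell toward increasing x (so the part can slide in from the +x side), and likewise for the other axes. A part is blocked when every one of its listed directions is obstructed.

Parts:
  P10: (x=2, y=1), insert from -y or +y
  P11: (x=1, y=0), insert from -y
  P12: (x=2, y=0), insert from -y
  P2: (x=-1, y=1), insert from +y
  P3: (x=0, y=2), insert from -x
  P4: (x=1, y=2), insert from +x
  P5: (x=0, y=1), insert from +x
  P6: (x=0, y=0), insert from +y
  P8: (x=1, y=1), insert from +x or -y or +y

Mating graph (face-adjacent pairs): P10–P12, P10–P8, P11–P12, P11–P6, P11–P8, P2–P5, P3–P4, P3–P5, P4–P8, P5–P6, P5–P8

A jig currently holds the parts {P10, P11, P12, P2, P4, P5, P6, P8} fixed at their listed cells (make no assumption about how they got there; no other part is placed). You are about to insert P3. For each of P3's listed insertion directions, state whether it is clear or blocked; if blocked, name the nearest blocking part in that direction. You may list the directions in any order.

-x: ray from P3(0, 2) has no placed part ⇒ clear

-x: clear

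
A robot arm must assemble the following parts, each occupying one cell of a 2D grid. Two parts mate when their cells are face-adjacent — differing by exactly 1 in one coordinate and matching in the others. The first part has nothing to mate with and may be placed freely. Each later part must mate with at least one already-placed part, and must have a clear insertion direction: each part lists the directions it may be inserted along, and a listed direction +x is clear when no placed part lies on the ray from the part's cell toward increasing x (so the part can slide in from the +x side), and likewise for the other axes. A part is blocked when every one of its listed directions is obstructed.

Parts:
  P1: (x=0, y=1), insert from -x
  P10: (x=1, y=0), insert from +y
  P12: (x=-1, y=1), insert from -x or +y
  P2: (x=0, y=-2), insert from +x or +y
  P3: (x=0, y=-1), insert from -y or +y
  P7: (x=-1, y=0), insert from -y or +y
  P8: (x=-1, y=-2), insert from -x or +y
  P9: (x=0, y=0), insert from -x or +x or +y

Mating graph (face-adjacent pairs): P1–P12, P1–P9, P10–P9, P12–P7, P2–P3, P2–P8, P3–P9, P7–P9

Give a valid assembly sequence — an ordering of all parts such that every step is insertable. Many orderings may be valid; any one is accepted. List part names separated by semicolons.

P1; P12; P9; P3; P2; P10; P7; P8

1. P1@(0, 1) [-x clear] — {P1}
2. P12@(-1, 1) [-x clear] — {P1, P12}
3. P9@(0, 0) [-x clear] — {P1, P12, P9}
4. P3@(0, -1) [-y clear] — {P1, P12, P3, P9}
5. P2@(0, -2) [+x clear] — {P1, P12, P2, P3, P9}
6. P10@(1, 0) [+y clear] — {P1, P10, P12, P2, P3, P9}
7. P7@(-1, 0) [-y clear] — {P1, P10, P12, P2, P3, P7, P9}
8. P8@(-1, -2) [-x clear] — {P1, P10, P12, P2, P3, P7, P8, P9}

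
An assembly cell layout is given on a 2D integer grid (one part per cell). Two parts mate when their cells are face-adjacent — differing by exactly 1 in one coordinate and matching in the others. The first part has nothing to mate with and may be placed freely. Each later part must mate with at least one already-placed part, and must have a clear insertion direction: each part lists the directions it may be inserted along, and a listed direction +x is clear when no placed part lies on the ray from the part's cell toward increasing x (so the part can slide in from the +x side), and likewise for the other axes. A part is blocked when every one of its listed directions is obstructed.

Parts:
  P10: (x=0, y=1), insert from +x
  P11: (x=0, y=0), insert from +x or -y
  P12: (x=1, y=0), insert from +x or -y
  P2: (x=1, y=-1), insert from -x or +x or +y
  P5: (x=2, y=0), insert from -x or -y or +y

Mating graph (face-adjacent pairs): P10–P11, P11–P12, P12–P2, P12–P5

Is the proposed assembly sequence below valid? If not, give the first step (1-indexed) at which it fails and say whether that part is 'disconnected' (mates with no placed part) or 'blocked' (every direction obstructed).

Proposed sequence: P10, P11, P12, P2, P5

Valid

1. P10@(0, 1) [+x clear] — {P10}
2. P11@(0, 0) [+x clear] — {P10, P11}
3. P12@(1, 0) [+x clear] — {P10, P11, P12}
4. P2@(1, -1) [-x clear] — {P10, P11, P12, P2}
5. P5@(2, 0) [-y clear] — {P10, P11, P12, P2, P5}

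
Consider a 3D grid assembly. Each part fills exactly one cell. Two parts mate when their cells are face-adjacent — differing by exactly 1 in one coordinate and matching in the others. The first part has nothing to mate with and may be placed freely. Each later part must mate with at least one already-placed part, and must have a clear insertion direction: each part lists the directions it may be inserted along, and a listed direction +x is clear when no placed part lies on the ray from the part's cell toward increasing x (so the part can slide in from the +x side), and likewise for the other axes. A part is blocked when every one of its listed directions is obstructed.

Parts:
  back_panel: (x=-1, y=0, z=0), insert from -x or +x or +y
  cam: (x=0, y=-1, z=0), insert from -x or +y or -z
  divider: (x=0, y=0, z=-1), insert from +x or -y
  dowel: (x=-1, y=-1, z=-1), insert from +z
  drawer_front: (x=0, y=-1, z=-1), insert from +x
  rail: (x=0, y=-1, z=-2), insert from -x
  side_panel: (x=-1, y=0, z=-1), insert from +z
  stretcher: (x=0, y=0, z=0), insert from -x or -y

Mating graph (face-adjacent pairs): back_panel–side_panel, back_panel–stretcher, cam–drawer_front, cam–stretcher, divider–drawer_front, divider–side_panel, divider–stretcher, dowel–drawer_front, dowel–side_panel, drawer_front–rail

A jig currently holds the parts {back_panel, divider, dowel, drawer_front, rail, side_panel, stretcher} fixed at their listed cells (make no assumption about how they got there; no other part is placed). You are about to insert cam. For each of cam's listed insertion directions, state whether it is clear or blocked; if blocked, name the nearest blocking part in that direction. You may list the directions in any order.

+y: blocked by stretcher; -x: clear; -z: blocked by drawer_front

-x: ray from cam(0, -1, 0) has no placed part ⇒ clear
+y: nearest on ray is stretcher@(0, 0, 0) ⇒ blocked
-z: nearest on ray is drawer_front@(0, -1, -1) ⇒ blocked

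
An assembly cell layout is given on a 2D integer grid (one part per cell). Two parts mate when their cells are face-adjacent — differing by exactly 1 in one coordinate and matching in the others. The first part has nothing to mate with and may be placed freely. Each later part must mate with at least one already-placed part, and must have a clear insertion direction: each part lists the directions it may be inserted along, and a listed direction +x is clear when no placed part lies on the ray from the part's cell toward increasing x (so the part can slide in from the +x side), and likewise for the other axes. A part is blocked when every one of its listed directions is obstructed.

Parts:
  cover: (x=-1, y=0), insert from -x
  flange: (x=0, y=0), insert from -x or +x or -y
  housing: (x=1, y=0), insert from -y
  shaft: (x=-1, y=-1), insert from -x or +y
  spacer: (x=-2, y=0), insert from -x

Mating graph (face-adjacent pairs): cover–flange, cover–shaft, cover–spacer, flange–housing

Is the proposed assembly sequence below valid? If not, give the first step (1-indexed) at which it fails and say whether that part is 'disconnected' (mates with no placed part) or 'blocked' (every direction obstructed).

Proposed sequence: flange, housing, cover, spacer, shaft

Valid

1. flange@(0, 0) [-x clear] — {flange}
2. housing@(1, 0) [-y clear] — {flange, housing}
3. cover@(-1, 0) [-x clear] — {cover, flange, housing}
4. spacer@(-2, 0) [-x clear] — {cover, flange, housing, spacer}
5. shaft@(-1, -1) [-x clear] — {cover, flange, housing, shaft, spacer}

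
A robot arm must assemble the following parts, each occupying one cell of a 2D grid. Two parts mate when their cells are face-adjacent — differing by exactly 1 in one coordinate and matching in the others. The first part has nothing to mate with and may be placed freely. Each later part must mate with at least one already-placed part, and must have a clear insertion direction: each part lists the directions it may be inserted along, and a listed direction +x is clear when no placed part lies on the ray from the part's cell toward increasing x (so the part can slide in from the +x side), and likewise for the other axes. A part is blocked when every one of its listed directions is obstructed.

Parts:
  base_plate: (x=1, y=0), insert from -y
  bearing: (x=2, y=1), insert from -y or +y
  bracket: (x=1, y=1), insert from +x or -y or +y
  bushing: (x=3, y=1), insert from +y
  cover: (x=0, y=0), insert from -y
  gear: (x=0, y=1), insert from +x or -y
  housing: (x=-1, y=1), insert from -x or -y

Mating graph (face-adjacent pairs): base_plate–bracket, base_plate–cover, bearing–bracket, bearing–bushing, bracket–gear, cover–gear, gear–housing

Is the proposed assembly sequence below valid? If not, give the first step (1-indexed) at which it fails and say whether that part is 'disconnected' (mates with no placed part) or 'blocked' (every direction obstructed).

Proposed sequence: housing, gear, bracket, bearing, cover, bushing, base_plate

1. housing@(-1, 1) [-x clear] — {housing}
2. gear@(0, 1) [+x clear] — {gear, housing}
3. bracket@(1, 1) [+x clear] — {bracket, gear, housing}
4. bearing@(2, 1) [-y clear] — {bearing, bracket, gear, housing}
5. cover@(0, 0) [-y clear] — {bearing, bracket, cover, gear, housing}
6. bushing@(3, 1) [+y clear] — {bearing, bracket, bushing, cover, gear, housing}
7. base_plate@(1, 0) [-y clear] — {base_plate, bearing, bracket, bushing, cover, gear, housing}

Valid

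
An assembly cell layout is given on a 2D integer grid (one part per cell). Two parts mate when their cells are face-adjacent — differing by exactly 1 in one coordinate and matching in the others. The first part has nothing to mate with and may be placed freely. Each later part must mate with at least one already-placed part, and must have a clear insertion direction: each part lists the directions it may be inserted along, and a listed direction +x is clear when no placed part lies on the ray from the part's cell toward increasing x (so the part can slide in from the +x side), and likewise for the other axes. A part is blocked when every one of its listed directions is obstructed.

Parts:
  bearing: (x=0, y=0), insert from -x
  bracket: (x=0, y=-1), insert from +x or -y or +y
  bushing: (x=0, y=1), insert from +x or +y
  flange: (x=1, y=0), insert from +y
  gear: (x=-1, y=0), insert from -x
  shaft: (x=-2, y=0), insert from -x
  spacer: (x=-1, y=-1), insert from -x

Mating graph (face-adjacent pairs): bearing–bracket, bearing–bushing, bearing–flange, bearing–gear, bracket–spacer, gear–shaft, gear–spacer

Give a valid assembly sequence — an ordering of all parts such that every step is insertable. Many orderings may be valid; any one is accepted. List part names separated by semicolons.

1. bracket@(0, -1) [+x clear] — {bracket}
2. spacer@(-1, -1) [-x clear] — {bracket, spacer}
3. bearing@(0, 0) [-x clear] — {bearing, bracket, spacer}
4. gear@(-1, 0) [-x clear] — {bearing, bracket, gear, spacer}
5. bushing@(0, 1) [+x clear] — {bearing, bracket, bushing, gear, spacer}
6. flange@(1, 0) [+y clear] — {bearing, bracket, bushing, flange, gear, spacer}
7. shaft@(-2, 0) [-x clear] — {bearing, bracket, bushing, flange, gear, shaft, spacer}

bracket; spacer; bearing; gear; bushing; flange; shaft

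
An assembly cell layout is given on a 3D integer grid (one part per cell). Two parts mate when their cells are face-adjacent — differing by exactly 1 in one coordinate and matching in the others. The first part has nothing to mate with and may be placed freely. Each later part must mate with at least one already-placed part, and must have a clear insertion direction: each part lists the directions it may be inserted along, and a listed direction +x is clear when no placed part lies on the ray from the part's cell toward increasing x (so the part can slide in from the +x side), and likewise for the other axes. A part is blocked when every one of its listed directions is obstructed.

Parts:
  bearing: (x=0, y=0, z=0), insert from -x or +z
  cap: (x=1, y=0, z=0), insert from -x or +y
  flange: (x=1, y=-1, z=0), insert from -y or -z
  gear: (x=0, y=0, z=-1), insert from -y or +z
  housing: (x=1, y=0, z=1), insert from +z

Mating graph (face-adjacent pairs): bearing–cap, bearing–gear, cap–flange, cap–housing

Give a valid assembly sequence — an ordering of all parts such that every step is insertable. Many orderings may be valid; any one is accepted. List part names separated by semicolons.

flange; cap; housing; bearing; gear

1. flange@(1, -1, 0) [-y clear] — {flange}
2. cap@(1, 0, 0) [-x clear] — {cap, flange}
3. housing@(1, 0, 1) [+z clear] — {cap, flange, housing}
4. bearing@(0, 0, 0) [-x clear] — {bearing, cap, flange, housing}
5. gear@(0, 0, -1) [-y clear] — {bearing, cap, flange, gear, housing}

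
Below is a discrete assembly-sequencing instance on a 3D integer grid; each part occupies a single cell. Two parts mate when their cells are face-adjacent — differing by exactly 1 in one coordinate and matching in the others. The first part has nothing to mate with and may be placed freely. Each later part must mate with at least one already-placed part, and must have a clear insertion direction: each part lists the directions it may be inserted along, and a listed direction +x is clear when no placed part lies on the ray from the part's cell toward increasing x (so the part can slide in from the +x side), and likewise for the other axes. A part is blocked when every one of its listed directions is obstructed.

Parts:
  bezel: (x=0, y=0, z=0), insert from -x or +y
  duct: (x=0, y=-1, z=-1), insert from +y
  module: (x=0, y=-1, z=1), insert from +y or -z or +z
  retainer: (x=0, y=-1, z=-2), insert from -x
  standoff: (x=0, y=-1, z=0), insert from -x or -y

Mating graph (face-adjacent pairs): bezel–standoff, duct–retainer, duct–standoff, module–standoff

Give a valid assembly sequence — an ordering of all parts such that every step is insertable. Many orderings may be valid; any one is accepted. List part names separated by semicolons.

1. retainer@(0, -1, -2) [-x clear] — {retainer}
2. duct@(0, -1, -1) [+y clear] — {duct, retainer}
3. standoff@(0, -1, 0) [-x clear] — {duct, retainer, standoff}
4. bezel@(0, 0, 0) [-x clear] — {bezel, duct, retainer, standoff}
5. module@(0, -1, 1) [+y clear] — {bezel, duct, module, retainer, standoff}

retainer; duct; standoff; bezel; module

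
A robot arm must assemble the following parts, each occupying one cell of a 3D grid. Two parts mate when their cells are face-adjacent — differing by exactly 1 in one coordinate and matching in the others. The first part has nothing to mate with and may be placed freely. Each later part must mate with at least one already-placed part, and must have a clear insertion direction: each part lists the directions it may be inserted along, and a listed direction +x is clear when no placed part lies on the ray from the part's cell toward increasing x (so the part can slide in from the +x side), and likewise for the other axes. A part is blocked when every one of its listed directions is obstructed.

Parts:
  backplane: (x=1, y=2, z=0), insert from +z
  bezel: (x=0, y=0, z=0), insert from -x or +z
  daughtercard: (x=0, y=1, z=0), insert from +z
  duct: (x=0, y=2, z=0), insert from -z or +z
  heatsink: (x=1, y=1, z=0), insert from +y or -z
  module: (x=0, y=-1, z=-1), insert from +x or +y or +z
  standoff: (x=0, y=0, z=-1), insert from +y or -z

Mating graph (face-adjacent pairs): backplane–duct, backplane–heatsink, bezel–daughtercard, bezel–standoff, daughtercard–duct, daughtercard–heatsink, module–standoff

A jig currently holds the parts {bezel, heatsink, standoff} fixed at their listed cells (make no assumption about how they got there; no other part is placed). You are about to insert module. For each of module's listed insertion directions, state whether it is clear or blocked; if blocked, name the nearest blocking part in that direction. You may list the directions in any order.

+x: clear; +y: blocked by standoff; +z: clear

+x: ray from module(0, -1, -1) has no placed part ⇒ clear
+y: nearest on ray is standoff@(0, 0, -1) ⇒ blocked
+z: ray from module(0, -1, -1) has no placed part ⇒ clear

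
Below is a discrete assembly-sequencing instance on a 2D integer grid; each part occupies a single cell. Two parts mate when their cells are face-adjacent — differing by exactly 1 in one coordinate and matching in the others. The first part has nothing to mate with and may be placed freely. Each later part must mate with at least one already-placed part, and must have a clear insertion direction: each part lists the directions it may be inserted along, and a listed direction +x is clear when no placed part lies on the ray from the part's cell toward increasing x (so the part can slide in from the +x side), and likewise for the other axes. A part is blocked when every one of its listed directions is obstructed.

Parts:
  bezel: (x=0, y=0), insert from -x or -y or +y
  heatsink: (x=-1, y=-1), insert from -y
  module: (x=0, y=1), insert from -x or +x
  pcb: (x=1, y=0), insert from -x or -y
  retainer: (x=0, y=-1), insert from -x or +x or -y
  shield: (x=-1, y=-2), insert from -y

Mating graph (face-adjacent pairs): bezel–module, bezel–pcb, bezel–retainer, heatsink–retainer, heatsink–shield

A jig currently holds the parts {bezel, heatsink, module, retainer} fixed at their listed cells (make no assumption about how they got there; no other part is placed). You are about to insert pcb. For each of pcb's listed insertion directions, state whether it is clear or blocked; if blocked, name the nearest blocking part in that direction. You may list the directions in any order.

-x: nearest on ray is bezel@(0, 0) ⇒ blocked
-y: ray from pcb(1, 0) has no placed part ⇒ clear

-x: blocked by bezel; -y: clear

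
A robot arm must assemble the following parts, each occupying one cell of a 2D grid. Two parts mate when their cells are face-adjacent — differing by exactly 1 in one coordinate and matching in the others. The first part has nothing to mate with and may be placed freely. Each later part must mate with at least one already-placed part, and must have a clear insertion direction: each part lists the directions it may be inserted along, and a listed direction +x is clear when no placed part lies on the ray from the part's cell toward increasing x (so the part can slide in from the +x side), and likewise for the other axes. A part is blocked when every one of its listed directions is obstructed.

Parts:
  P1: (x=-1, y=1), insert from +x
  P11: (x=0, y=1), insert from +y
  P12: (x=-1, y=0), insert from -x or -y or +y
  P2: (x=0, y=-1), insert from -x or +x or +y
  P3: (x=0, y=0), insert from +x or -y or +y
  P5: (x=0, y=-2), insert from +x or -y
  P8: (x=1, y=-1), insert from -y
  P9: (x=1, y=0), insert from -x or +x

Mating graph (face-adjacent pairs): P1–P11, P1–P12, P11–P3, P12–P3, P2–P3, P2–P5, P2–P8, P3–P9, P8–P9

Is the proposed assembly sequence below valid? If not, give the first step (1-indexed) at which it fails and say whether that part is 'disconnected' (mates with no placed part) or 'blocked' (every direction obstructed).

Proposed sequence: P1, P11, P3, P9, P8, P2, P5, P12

1. P1@(-1, 1) [+x clear] — {P1}
2. P11@(0, 1) [+y clear] — {P1, P11}
3. P3@(0, 0) [+x clear] — {P1, P11, P3}
4. P9@(1, 0) [+x clear] — {P1, P11, P3, P9}
5. P8@(1, -1) [-y clear] — {P1, P11, P3, P8, P9}
6. P2@(0, -1) [-x clear] — {P1, P11, P2, P3, P8, P9}
7. P5@(0, -2) [+x clear] — {P1, P11, P2, P3, P5, P8, P9}
8. P12@(-1, 0) [-x clear] — {P1, P11, P12, P2, P3, P5, P8, P9}

Valid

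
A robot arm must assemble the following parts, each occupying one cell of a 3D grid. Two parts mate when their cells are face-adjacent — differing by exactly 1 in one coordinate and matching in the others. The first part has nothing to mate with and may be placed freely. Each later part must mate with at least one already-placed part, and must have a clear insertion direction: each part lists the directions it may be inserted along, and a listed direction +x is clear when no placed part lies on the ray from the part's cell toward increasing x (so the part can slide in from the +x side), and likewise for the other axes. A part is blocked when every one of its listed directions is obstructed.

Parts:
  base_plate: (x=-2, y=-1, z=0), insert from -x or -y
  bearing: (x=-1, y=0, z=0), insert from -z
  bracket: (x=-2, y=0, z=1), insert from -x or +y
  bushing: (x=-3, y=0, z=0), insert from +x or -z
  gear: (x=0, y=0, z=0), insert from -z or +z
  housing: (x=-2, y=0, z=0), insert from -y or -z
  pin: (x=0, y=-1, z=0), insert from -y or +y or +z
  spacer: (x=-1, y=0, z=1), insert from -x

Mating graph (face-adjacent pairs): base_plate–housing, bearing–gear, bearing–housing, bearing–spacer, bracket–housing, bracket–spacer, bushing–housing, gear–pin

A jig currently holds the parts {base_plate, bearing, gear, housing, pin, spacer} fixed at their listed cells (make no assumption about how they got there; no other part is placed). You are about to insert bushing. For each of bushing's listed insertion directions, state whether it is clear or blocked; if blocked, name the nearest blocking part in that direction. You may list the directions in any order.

+x: blocked by housing; -z: clear

+x: nearest on ray is housing@(-2, 0, 0) ⇒ blocked
-z: ray from bushing(-3, 0, 0) has no placed part ⇒ clear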